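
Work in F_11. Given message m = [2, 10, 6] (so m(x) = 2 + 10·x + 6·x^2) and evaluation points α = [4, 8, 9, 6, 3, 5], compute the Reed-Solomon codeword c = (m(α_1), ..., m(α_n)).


c = [6, 4, 6, 3, 9, 4]

Message polynomial: m(x) = 2 + 10·x + 6·x^2 (mod 11).
For each evaluation point α_i, compute m(α_i) mod 11:
  α_1 = 4: Horner steps 6 → 1 → 6, so m(4) = 6.
  α_2 = 8: Horner steps 6 → 3 → 4, so m(8) = 4.
  α_3 = 9: Horner steps 6 → 9 → 6, so m(9) = 6.
  α_4 = 6: Horner steps 6 → 2 → 3, so m(6) = 3.
  α_5 = 3: Horner steps 6 → 6 → 9, so m(3) = 9.
  α_6 = 5: Horner steps 6 → 7 → 4, so m(5) = 4.
Codeword c = [6, 4, 6, 3, 9, 4] ∈ F_11^6.


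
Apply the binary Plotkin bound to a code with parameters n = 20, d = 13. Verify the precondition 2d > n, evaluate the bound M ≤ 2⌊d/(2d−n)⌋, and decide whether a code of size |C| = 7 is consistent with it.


Plotkin bound M ≤ 4; given |C| = 7 > bound (violated).

Check applicability: 2d = 26, n = 20.
2d − n = 6 > 0, so Plotkin applies.
Compute d/(2d−n) = 13/6 ≈ 2.1667.
⌊d/(2d−n)⌋ = 2.
Plotkin bound: M ≤ 2·2 = 4.
Given |C| = 7, check: VIOLATED.
This |C| is above the Plotkin bound, so no binary code with n = 20, d = 13 and 7 codewords exists.


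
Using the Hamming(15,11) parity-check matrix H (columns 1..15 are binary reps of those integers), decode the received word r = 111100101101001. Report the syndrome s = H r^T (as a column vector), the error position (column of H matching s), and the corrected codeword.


s = (0, 0, 1, 1)^T, error position = 3, corrected codeword c = 110100101101001

Compute s = H r^T mod 2 one row at a time:
  s_1 = 0 + 1 + 1 + 0 + 1 + 0 + 0 + 1 = 4 ≡ 0 (mod 2).
  s_2 = 1 + 0 + 0 + 1 + 1 + 0 + 0 + 1 = 4 ≡ 0 (mod 2).
  s_3 = 1 + 1 + 0 + 1 + 1 + 0 + 0 + 1 = 5 ≡ 1 (mod 2).
  s_4 = 1 + 1 + 0 + 1 + 1 + 0 + 0 + 1 = 5 ≡ 1 (mod 2).
s = (0, 0, 1, 1)^T — this equals column 3 of H (binary 0011), so error is at position 3.
Correct: flip bit 3 of r = 111100101101001 to get c = 110100101101001.


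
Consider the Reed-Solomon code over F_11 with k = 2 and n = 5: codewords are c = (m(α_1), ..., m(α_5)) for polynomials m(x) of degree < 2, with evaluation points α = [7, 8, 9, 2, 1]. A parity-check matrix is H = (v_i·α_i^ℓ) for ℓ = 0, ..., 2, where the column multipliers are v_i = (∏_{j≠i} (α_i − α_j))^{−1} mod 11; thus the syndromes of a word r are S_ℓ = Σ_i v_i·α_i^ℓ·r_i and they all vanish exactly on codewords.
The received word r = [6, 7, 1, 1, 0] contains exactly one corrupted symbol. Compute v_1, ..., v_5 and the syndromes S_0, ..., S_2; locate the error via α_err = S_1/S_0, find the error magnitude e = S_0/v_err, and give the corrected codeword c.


S = (2, 7, 8), error at position 3, error magnitude e = 4, c = [6, 7, 8, 1, 0].

Step 1: column multipliers v_i = (∏_{j≠i}(α_i − α_j))^{−1} mod 11.
  i = 1 (α = 7): (7−8)(7−9)(7−2)(7−1) = (−1)·(−2)·5·6 = 60 ≡ 5, so v_1 = 5^{−1} = 9 (mod 11).
  i = 2 (α = 8): (8−7)(8−9)(8−2)(8−1) = 1·(−1)·6·7 = −42 ≡ 2, so v_2 = 2^{−1} = 6 (mod 11).
  i = 3 (α = 9): (9−7)(9−8)(9−2)(9−1) = 2·1·7·8 = 112 ≡ 2, so v_3 = 2^{−1} = 6 (mod 11).
  i = 4 (α = 2): (2−7)(2−8)(2−9)(2−1) = (−5)·(−6)·(−7)·1 = −210 ≡ 10, so v_4 = 10^{−1} = 10 (mod 11).
  i = 5 (α = 1): (1−7)(1−8)(1−9)(1−2) = (−6)·(−7)·(−8)·(−1) = 336 ≡ 6, so v_5 = 6^{−1} = 2 (mod 11).
  v = [9, 6, 6, 10, 2].
Step 2: syndromes of r = [6, 7, 1, 1, 0] (all sums mod 11).
  S_0 = Σ v_i r_i = 9·6 + 6·7 + 6·1 + 10·1 + 2·0 = 112 ≡ 2.
  S_1 = Σ v_i α_i r_i = 9·7·6 + 6·8·7 + 6·9·1 + 10·2·1 + 2·1·0 = 788 ≡ 7.
  α_i^2 mod 11 = [5, 9, 4, 4, 1].
  S_2 = Σ v_i α_i^2 r_i = 9·5·6 + 6·9·7 + 6·4·1 + 10·4·1 + 2·1·0 = 712 ≡ 8.
  S = (2, 7, 8) ≠ 0, so r is not a codeword (an error is present).
Step 3: locate the error. For a single error e at position i, S_ℓ = v_i·e·α_i^ℓ, so α_err = S_1/S_0.
  S_0^{−1} = 2^{−1} = 6 (mod 11), so α_err = 7·6 = 42 ≡ 9 = α_3. Error position i = 3.
  Consistency check: S_2/S_1 = 8·8 = 64 ≡ 9 = α_err ✓ (single-error assumption holds).
Step 4: error magnitude e = S_0/v_3 = S_0·∏_{j≠3}(α_3 − α_j) = 2·2 = 4 ≡ 4 (mod 11).
Step 5: correct position 3: c_3 = r_3 − e = 1 − 4 ≡ 8 (mod 11). Hence c = [6, 7, 8, 1, 0].
  Check: interpolating c through the α_i gives m(x) = 10 + 1·x (degree < 2) with m(α_i) = c_i for every i, so c is indeed a codeword.


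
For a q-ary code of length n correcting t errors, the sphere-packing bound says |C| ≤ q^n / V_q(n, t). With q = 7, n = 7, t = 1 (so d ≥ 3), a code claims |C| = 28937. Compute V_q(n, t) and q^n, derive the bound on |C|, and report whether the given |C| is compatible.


V_q(n, t) = 43, q^n = 823543, Hamming bound = 19152, |C| = 28937 > bound (violated).

Step 1: Compute V_q(n, t) = Σ_{j=0}^1 C(n, j) (q−1)^j.
  j = 0: C(7,0)·(6)^0 = 1·1 = 1.
  j = 1: C(7,1)·(6)^1 = 7·6 = 42.
  V_q(n, t) = 1 + 42 = 43.
Step 2: q^n = 7^7 = 823543.
Step 3: Hamming bound ⌊q^n / V_q(n,t)⌋ = ⌊823543/43⌋ = 19152.
Step 4: Compare |C| = 28937 to 19152: violated.
The claimed |C| lies above the Hamming bound, so no 7-ary code of length 7 with d ≥ 3 can have 28937 codewords.


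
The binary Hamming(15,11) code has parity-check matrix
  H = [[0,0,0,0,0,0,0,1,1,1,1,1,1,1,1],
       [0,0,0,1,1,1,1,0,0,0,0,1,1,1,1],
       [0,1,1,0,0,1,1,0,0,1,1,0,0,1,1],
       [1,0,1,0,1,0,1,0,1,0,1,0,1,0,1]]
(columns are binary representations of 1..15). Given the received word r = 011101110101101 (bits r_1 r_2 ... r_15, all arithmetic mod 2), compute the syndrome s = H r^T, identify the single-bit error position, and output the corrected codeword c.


s = (1, 0, 0, 0)^T, error position = 8, corrected codeword c = 011101100101101

Compute s = H r^T mod 2 one row at a time:
  s_1 = 1 + 0 + 1 + 0 + 1 + 1 + 0 + 1 = 5 ≡ 1 (mod 2).
  s_2 = 1 + 0 + 1 + 1 + 1 + 1 + 0 + 1 = 6 ≡ 0 (mod 2).
  s_3 = 1 + 1 + 1 + 1 + 1 + 0 + 0 + 1 = 6 ≡ 0 (mod 2).
  s_4 = 0 + 1 + 0 + 1 + 0 + 0 + 1 + 1 = 4 ≡ 0 (mod 2).
s = (1, 0, 0, 0)^T — this equals column 8 of H (binary 1000), so error is at position 8.
Correct: flip bit 8 of r = 011101110101101 to get c = 011101100101101.


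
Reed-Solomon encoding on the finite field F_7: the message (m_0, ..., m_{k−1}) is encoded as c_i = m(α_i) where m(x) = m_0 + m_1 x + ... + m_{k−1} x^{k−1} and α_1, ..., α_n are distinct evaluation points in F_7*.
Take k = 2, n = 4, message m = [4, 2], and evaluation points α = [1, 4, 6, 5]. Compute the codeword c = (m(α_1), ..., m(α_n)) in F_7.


c = [6, 5, 2, 0]

Message polynomial: m(x) = 4 + 2·x (mod 7).
For each evaluation point α_i, compute m(α_i) mod 7:
  α_1 = 1: Horner steps 2 → 6, so m(1) = 6.
  α_2 = 4: Horner steps 2 → 5, so m(4) = 5.
  α_3 = 6: Horner steps 2 → 2, so m(6) = 2.
  α_4 = 5: Horner steps 2 → 0, so m(5) = 0.
Codeword c = [6, 5, 2, 0] ∈ F_7^4.


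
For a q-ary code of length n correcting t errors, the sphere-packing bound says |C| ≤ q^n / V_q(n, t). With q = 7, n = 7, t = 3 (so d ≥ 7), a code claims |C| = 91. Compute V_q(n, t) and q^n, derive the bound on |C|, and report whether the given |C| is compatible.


V_q(n, t) = 8359, q^n = 823543, Hamming bound = 98, |C| = 91 ≤ bound (satisfied).

Step 1: Compute V_q(n, t) = Σ_{j=0}^3 C(n, j) (q−1)^j.
  j = 0: C(7,0)·(6)^0 = 1·1 = 1.
  j = 1: C(7,1)·(6)^1 = 7·6 = 42.
  j = 2: C(7,2)·(6)^2 = 21·36 = 756.
  j = 3: C(7,3)·(6)^3 = 35·216 = 7560.
  V_q(n, t) = 1 + 42 + 756 + 7560 = 8359.
Step 2: q^n = 7^7 = 823543.
Step 3: Hamming bound ⌊q^n / V_q(n,t)⌋ = ⌊823543/8359⌋ = 98.
Step 4: Compare |C| = 91 to 98: satisfied.
The claimed |C| lies below the Hamming bound.


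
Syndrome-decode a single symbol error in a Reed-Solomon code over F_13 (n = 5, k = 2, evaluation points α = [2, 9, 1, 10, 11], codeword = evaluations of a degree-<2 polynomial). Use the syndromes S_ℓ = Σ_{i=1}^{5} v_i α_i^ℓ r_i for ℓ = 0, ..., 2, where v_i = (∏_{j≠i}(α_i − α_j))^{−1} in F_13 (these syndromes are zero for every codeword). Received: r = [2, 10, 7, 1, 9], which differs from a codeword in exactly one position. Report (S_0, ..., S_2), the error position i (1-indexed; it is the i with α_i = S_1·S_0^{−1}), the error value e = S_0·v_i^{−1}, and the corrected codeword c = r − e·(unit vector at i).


S = (7, 11, 8), error at position 2, error magnitude e = 4, c = [2, 6, 7, 1, 9].

Step 1: column multipliers v_i = (∏_{j≠i}(α_i − α_j))^{−1} mod 13.
  i = 1 (α = 2): (2−9)(2−1)(2−10)(2−11) = (−7)·1·(−8)·(−9) = −504 ≡ 3, so v_1 = 3^{−1} = 9 (mod 13).
  i = 2 (α = 9): (9−2)(9−1)(9−10)(9−11) = 7·8·(−1)·(−2) = 112 ≡ 8, so v_2 = 8^{−1} = 5 (mod 13).
  i = 3 (α = 1): (1−2)(1−9)(1−10)(1−11) = (−1)·(−8)·(−9)·(−10) = 720 ≡ 5, so v_3 = 5^{−1} = 8 (mod 13).
  i = 4 (α = 10): (10−2)(10−9)(10−1)(10−11) = 8·1·9·(−1) = −72 ≡ 6, so v_4 = 6^{−1} = 11 (mod 13).
  i = 5 (α = 11): (11−2)(11−9)(11−1)(11−10) = 9·2·10·1 = 180 ≡ 11, so v_5 = 11^{−1} = 6 (mod 13).
  v = [9, 5, 8, 11, 6].
Step 2: syndromes of r = [2, 10, 7, 1, 9] (all sums mod 13).
  S_0 = Σ v_i r_i = 9·2 + 5·10 + 8·7 + 11·1 + 6·9 = 189 ≡ 7.
  S_1 = Σ v_i α_i r_i = 9·2·2 + 5·9·10 + 8·1·7 + 11·10·1 + 6·11·9 = 1246 ≡ 11.
  α_i^2 mod 13 = [4, 3, 1, 9, 4].
  S_2 = Σ v_i α_i^2 r_i = 9·4·2 + 5·3·10 + 8·1·7 + 11·9·1 + 6·4·9 = 593 ≡ 8.
  S = (7, 11, 8) ≠ 0, so r is not a codeword (an error is present).
Step 3: locate the error. For a single error e at position i, S_ℓ = v_i·e·α_i^ℓ, so α_err = S_1/S_0.
  S_0^{−1} = 7^{−1} = 2 (mod 13), so α_err = 11·2 = 22 ≡ 9 = α_2. Error position i = 2.
  Consistency check: S_2/S_1 = 8·6 = 48 ≡ 9 = α_err ✓ (single-error assumption holds).
Step 4: error magnitude e = S_0/v_2 = S_0·∏_{j≠2}(α_2 − α_j) = 7·8 = 56 ≡ 4 (mod 13).
Step 5: correct position 2: c_2 = r_2 − e = 10 − 4 ≡ 6 (mod 13). Hence c = [2, 6, 7, 1, 9].
  Check: interpolating c through the α_i gives m(x) = 12 + 8·x (degree < 2) with m(α_i) = c_i for every i, so c is indeed a codeword.


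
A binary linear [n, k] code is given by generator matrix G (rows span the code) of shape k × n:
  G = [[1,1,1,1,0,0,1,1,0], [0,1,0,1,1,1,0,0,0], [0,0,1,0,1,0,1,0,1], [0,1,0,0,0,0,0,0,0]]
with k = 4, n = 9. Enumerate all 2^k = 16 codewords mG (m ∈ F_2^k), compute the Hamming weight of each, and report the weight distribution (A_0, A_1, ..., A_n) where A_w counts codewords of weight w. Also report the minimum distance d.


Weight distribution: A_0 = 1, A_1 = 1, A_3 = 1, A_4 = 3, A_5 = 5, A_6 = 4, A_7 = 1. Minimum distance d = 1.

Enumerate all 2^4 = 16 messages m ∈ F_2^4.
For each, compute codeword c = mG in F_2^9, then tally its weight.
  m = 0000 → c = 000000000, weight = 0.
  m = 1000 → c = 111100110, weight = 6.
  m = 0100 → c = 010111000, weight = 4.
  m = 1100 → c = 101011110, weight = 6.
  m = 0010 → c = 001010101, weight = 4.
  m = 1010 → c = 110110011, weight = 6.
  m = 0110 → c = 011101101, weight = 6.
  m = 1110 → c = 100001011, weight = 4.
  m = 0001 → c = 010000000, weight = 1.
  m = 1001 → c = 101100110, weight = 5.
  m = 0101 → c = 000111000, weight = 3.
  m = 1101 → c = 111011110, weight = 7.
  m = 0011 → c = 011010101, weight = 5.
  m = 1011 → c = 100110011, weight = 5.
  m = 0111 → c = 001101101, weight = 5.
  m = 1111 → c = 110001011, weight = 5.
Tally weights:
  weight 0: 1 codewords.
  weight 1: 1 codewords.
  weight 3: 1 codewords.
  weight 4: 3 codewords.
  weight 5: 5 codewords.
  weight 6: 4 codewords.
  weight 7: 1 codewords.
Minimum distance d = smallest w > 0 with A_w > 0 = 1.
Sanity: Σ A_w = 16 = 2^4 = 16 ✓.


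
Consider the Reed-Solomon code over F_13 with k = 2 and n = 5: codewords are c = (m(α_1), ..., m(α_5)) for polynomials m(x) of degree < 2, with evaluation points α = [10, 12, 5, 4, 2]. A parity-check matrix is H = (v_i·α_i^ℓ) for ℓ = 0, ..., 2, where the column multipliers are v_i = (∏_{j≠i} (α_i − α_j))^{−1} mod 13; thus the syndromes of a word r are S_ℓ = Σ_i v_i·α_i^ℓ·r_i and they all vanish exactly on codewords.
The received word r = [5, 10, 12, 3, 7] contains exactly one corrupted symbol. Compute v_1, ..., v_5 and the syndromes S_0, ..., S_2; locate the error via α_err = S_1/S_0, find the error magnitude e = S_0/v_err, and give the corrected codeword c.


S = (4, 8, 3), error at position 5, error magnitude e = 9, c = [5, 10, 12, 3, 11].

Step 1: column multipliers v_i = (∏_{j≠i}(α_i − α_j))^{−1} mod 13.
  i = 1 (α = 10): (10−12)(10−5)(10−4)(10−2) = (−2)·5·6·8 = −480 ≡ 1, so v_1 = 1^{−1} = 1 (mod 13).
  i = 2 (α = 12): (12−10)(12−5)(12−4)(12−2) = 2·7·8·10 = 1120 ≡ 2, so v_2 = 2^{−1} = 7 (mod 13).
  i = 3 (α = 5): (5−10)(5−12)(5−4)(5−2) = (−5)·(−7)·1·3 = 105 ≡ 1, so v_3 = 1^{−1} = 1 (mod 13).
  i = 4 (α = 4): (4−10)(4−12)(4−5)(4−2) = (−6)·(−8)·(−1)·2 = −96 ≡ 8, so v_4 = 8^{−1} = 5 (mod 13).
  i = 5 (α = 2): (2−10)(2−12)(2−5)(2−4) = (−8)·(−10)·(−3)·(−2) = 480 ≡ 12, so v_5 = 12^{−1} = 12 (mod 13).
  v = [1, 7, 1, 5, 12].
Step 2: syndromes of r = [5, 10, 12, 3, 7] (all sums mod 13).
  S_0 = Σ v_i r_i = 1·5 + 7·10 + 1·12 + 5·3 + 12·7 = 186 ≡ 4.
  S_1 = Σ v_i α_i r_i = 1·10·5 + 7·12·10 + 1·5·12 + 5·4·3 + 12·2·7 = 1178 ≡ 8.
  α_i^2 mod 13 = [9, 1, 12, 3, 4].
  S_2 = Σ v_i α_i^2 r_i = 1·9·5 + 7·1·10 + 1·12·12 + 5·3·3 + 12·4·7 = 640 ≡ 3.
  S = (4, 8, 3) ≠ 0, so r is not a codeword (an error is present).
Step 3: locate the error. For a single error e at position i, S_ℓ = v_i·e·α_i^ℓ, so α_err = S_1/S_0.
  S_0^{−1} = 4^{−1} = 10 (mod 13), so α_err = 8·10 = 80 ≡ 2 = α_5. Error position i = 5.
  Consistency check: S_2/S_1 = 3·5 = 15 ≡ 2 = α_err ✓ (single-error assumption holds).
Step 4: error magnitude e = S_0/v_5 = S_0·∏_{j≠5}(α_5 − α_j) = 4·12 = 48 ≡ 9 (mod 13).
Step 5: correct position 5: c_5 = r_5 − e = 7 − 9 ≡ 11 (mod 13). Hence c = [5, 10, 12, 3, 11].
  Check: interpolating c through the α_i gives m(x) = 6 + 9·x (degree < 2) with m(α_i) = c_i for every i, so c is indeed a codeword.


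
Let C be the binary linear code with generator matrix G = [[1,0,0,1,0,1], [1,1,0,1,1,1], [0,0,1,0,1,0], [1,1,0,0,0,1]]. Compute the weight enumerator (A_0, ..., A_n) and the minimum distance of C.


Weight distribution: A_0 = 1, A_2 = 6, A_3 = 4, A_4 = 1, A_5 = 4. Minimum distance d = 2.

Enumerate all 2^4 = 16 messages m ∈ F_2^4.
For each, compute codeword c = mG in F_2^6, then tally its weight.
  m = 0000 → c = 000000, weight = 0.
  m = 1000 → c = 100101, weight = 3.
  m = 0100 → c = 110111, weight = 5.
  m = 1100 → c = 010010, weight = 2.
  m = 0010 → c = 001010, weight = 2.
  m = 1010 → c = 101111, weight = 5.
  m = 0110 → c = 111101, weight = 5.
  m = 1110 → c = 011000, weight = 2.
  m = 0001 → c = 110001, weight = 3.
  m = 1001 → c = 010100, weight = 2.
  m = 0101 → c = 000110, weight = 2.
  m = 1101 → c = 100011, weight = 3.
  m = 0011 → c = 111011, weight = 5.
  m = 1011 → c = 011110, weight = 4.
  m = 0111 → c = 001100, weight = 2.
  m = 1111 → c = 101001, weight = 3.
Tally weights:
  weight 0: 1 codewords.
  weight 2: 6 codewords.
  weight 3: 4 codewords.
  weight 4: 1 codewords.
  weight 5: 4 codewords.
Minimum distance d = smallest w > 0 with A_w > 0 = 2.
Sanity: Σ A_w = 16 = 2^4 = 16 ✓.


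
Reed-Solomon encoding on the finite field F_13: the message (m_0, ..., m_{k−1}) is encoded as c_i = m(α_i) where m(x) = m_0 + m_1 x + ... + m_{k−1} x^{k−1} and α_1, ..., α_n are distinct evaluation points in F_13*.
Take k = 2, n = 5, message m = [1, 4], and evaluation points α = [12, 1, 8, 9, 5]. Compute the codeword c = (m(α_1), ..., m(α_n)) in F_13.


c = [10, 5, 7, 11, 8]

Message polynomial: m(x) = 1 + 4·x (mod 13).
For each evaluation point α_i, compute m(α_i) mod 13:
  α_1 = 12: Horner steps 4 → 10, so m(12) = 10.
  α_2 = 1: Horner steps 4 → 5, so m(1) = 5.
  α_3 = 8: Horner steps 4 → 7, so m(8) = 7.
  α_4 = 9: Horner steps 4 → 11, so m(9) = 11.
  α_5 = 5: Horner steps 4 → 8, so m(5) = 8.
Codeword c = [10, 5, 7, 11, 8] ∈ F_13^5.


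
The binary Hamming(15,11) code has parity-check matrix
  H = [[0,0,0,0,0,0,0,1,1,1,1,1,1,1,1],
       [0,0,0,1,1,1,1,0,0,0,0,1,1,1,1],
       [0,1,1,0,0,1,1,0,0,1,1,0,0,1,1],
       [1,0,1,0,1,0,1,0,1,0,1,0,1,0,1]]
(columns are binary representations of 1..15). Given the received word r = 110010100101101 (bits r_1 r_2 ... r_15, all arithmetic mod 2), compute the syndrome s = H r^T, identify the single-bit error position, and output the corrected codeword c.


s = (0, 1, 0, 1)^T, error position = 5, corrected codeword c = 110000100101101

Compute s = H r^T mod 2 one row at a time:
  s_1 = 0 + 0 + 1 + 0 + 1 + 1 + 0 + 1 = 4 ≡ 0 (mod 2).
  s_2 = 0 + 1 + 0 + 1 + 1 + 1 + 0 + 1 = 5 ≡ 1 (mod 2).
  s_3 = 1 + 0 + 0 + 1 + 1 + 0 + 0 + 1 = 4 ≡ 0 (mod 2).
  s_4 = 1 + 0 + 1 + 1 + 0 + 0 + 1 + 1 = 5 ≡ 1 (mod 2).
s = (0, 1, 0, 1)^T — this equals column 5 of H (binary 0101), so error is at position 5.
Correct: flip bit 5 of r = 110010100101101 to get c = 110000100101101.


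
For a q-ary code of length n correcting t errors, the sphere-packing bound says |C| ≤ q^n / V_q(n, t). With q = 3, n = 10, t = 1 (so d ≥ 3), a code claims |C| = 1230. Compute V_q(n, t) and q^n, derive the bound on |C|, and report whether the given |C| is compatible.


V_q(n, t) = 21, q^n = 59049, Hamming bound = 2811, |C| = 1230 ≤ bound (satisfied).

Step 1: Compute V_q(n, t) = Σ_{j=0}^1 C(n, j) (q−1)^j.
  j = 0: C(10,0)·(2)^0 = 1·1 = 1.
  j = 1: C(10,1)·(2)^1 = 10·2 = 20.
  V_q(n, t) = 1 + 20 = 21.
Step 2: q^n = 3^10 = 59049.
Step 3: Hamming bound ⌊q^n / V_q(n,t)⌋ = ⌊59049/21⌋ = 2811.
Step 4: Compare |C| = 1230 to 2811: satisfied.
The claimed |C| lies below the Hamming bound.


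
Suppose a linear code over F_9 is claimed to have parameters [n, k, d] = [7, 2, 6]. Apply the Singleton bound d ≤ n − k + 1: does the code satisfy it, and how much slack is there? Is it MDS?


Singleton RHS = n − k + 1 = 6, slack = 0, bound satisfied, MDS.

Singleton bound: d ≤ n − k + 1.
Here n = 7, k = 2, so n − k + 1 = 6.
Given d = 6, check d ≤ 6: YES.
Slack = (n − k + 1) − d = 0.
The code is MDS (slack = 0).
Description: the claimed parameters are [7, 2, 6]_9; such a code would be MDS (meets Singleton bound).


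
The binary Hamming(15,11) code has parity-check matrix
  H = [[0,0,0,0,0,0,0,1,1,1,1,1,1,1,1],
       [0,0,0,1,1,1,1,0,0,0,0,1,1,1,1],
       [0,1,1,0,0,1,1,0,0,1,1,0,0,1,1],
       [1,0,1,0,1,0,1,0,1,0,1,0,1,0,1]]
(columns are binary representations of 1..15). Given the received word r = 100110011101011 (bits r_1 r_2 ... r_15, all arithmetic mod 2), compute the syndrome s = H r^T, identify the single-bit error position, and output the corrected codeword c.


s = (0, 1, 1, 0)^T, error position = 6, corrected codeword c = 100111011101011

Compute s = H r^T mod 2 one row at a time:
  s_1 = 1 + 1 + 1 + 0 + 1 + 0 + 1 + 1 = 6 ≡ 0 (mod 2).
  s_2 = 1 + 1 + 0 + 0 + 1 + 0 + 1 + 1 = 5 ≡ 1 (mod 2).
  s_3 = 0 + 0 + 0 + 0 + 1 + 0 + 1 + 1 = 3 ≡ 1 (mod 2).
  s_4 = 1 + 0 + 1 + 0 + 1 + 0 + 0 + 1 = 4 ≡ 0 (mod 2).
s = (0, 1, 1, 0)^T — this equals column 6 of H (binary 0110), so error is at position 6.
Correct: flip bit 6 of r = 100110011101011 to get c = 100111011101011.


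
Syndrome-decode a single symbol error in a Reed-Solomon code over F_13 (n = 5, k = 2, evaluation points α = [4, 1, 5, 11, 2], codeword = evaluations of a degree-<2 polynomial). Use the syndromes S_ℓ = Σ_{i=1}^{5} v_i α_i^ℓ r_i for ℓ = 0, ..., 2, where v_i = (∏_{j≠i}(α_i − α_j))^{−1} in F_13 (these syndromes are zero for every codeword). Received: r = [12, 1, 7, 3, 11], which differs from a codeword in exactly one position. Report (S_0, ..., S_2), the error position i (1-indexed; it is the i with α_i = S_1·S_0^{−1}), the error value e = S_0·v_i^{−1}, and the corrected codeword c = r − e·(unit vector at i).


S = (12, 11, 9), error at position 5, error magnitude e = 2, c = [12, 1, 7, 3, 9].

Step 1: column multipliers v_i = (∏_{j≠i}(α_i − α_j))^{−1} mod 13.
  i = 1 (α = 4): (4−1)(4−5)(4−11)(4−2) = 3·(−1)·(−7)·2 = 42 ≡ 3, so v_1 = 3^{−1} = 9 (mod 13).
  i = 2 (α = 1): (1−4)(1−5)(1−11)(1−2) = (−3)·(−4)·(−10)·(−1) = 120 ≡ 3, so v_2 = 3^{−1} = 9 (mod 13).
  i = 3 (α = 5): (5−4)(5−1)(5−11)(5−2) = 1·4·(−6)·3 = −72 ≡ 6, so v_3 = 6^{−1} = 11 (mod 13).
  i = 4 (α = 11): (11−4)(11−1)(11−5)(11−2) = 7·10·6·9 = 3780 ≡ 10, so v_4 = 10^{−1} = 4 (mod 13).
  i = 5 (α = 2): (2−4)(2−1)(2−5)(2−11) = (−2)·1·(−3)·(−9) = −54 ≡ 11, so v_5 = 11^{−1} = 6 (mod 13).
  v = [9, 9, 11, 4, 6].
Step 2: syndromes of r = [12, 1, 7, 3, 11] (all sums mod 13).
  S_0 = Σ v_i r_i = 9·12 + 9·1 + 11·7 + 4·3 + 6·11 = 272 ≡ 12.
  S_1 = Σ v_i α_i r_i = 9·4·12 + 9·1·1 + 11·5·7 + 4·11·3 + 6·2·11 = 1090 ≡ 11.
  α_i^2 mod 13 = [3, 1, 12, 4, 4].
  S_2 = Σ v_i α_i^2 r_i = 9·3·12 + 9·1·1 + 11·12·7 + 4·4·3 + 6·4·11 = 1569 ≡ 9.
  S = (12, 11, 9) ≠ 0, so r is not a codeword (an error is present).
Step 3: locate the error. For a single error e at position i, S_ℓ = v_i·e·α_i^ℓ, so α_err = S_1/S_0.
  S_0^{−1} = 12^{−1} = 12 (mod 13), so α_err = 11·12 = 132 ≡ 2 = α_5. Error position i = 5.
  Consistency check: S_2/S_1 = 9·6 = 54 ≡ 2 = α_err ✓ (single-error assumption holds).
Step 4: error magnitude e = S_0/v_5 = S_0·∏_{j≠5}(α_5 − α_j) = 12·11 = 132 ≡ 2 (mod 13).
Step 5: correct position 5: c_5 = r_5 − e = 11 − 2 ≡ 9 (mod 13). Hence c = [12, 1, 7, 3, 9].
  Check: interpolating c through the α_i gives m(x) = 6 + 8·x (degree < 2) with m(α_i) = c_i for every i, so c is indeed a codeword.


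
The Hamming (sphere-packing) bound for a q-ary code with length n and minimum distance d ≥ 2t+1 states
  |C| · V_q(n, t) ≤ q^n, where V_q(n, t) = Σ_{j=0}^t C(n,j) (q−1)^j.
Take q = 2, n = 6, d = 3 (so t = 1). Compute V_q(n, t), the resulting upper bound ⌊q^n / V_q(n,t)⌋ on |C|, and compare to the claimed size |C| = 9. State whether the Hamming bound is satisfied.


V_q(n, t) = 7, q^n = 64, Hamming bound = 9, |C| = 9 ≤ bound (satisfied).

Step 1: Compute V_q(n, t) = Σ_{j=0}^1 C(n, j) (q−1)^j.
  j = 0: C(6,0)·(1)^0 = 1·1 = 1.
  j = 1: C(6,1)·(1)^1 = 6·1 = 6.
  V_q(n, t) = 1 + 6 = 7.
Step 2: q^n = 2^6 = 64.
Step 3: Hamming bound ⌊q^n / V_q(n,t)⌋ = ⌊64/7⌋ = 9.
Step 4: Compare |C| = 9 to 9: satisfied.
The claimed |C| lies at the Hamming bound (tight).


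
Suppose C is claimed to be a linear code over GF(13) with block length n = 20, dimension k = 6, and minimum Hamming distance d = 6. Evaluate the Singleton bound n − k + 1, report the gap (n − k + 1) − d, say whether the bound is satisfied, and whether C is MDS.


Singleton RHS = n − k + 1 = 15, slack = 9, bound satisfied, not MDS.

Singleton bound: d ≤ n − k + 1.
Here n = 20, k = 6, so n − k + 1 = 15.
Given d = 6, check d ≤ 15: YES.
Slack = (n − k + 1) − d = 9.
The code is NOT MDS (slack = 9 > 0).
Description: the claimed parameters are [20, 6, 6]_13; such a code would be non-MDS.


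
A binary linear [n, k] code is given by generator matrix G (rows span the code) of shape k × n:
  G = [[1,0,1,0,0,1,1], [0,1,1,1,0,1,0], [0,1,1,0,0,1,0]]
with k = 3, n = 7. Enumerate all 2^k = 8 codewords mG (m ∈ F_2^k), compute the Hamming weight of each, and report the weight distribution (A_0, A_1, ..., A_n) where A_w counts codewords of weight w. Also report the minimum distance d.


Weight distribution: A_0 = 1, A_1 = 1, A_3 = 2, A_4 = 3, A_5 = 1. Minimum distance d = 1.

Enumerate all 2^3 = 8 messages m ∈ F_2^3.
For each, compute codeword c = mG in F_2^7, then tally its weight.
  m = 000 → c = 0000000, weight = 0.
  m = 100 → c = 1010011, weight = 4.
  m = 010 → c = 0111010, weight = 4.
  m = 110 → c = 1101001, weight = 4.
  m = 001 → c = 0110010, weight = 3.
  m = 101 → c = 1100001, weight = 3.
  m = 011 → c = 0001000, weight = 1.
  m = 111 → c = 1011011, weight = 5.
Tally weights:
  weight 0: 1 codewords.
  weight 1: 1 codewords.
  weight 3: 2 codewords.
  weight 4: 3 codewords.
  weight 5: 1 codewords.
Minimum distance d = smallest w > 0 with A_w > 0 = 1.
Sanity: Σ A_w = 8 = 2^3 = 8 ✓.


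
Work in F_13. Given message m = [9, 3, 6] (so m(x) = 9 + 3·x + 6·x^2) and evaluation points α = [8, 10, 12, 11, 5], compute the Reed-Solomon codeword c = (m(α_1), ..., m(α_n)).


c = [1, 2, 12, 1, 5]

Message polynomial: m(x) = 9 + 3·x + 6·x^2 (mod 13).
For each evaluation point α_i, compute m(α_i) mod 13:
  α_1 = 8: Horner steps 6 → 12 → 1, so m(8) = 1.
  α_2 = 10: Horner steps 6 → 11 → 2, so m(10) = 2.
  α_3 = 12: Horner steps 6 → 10 → 12, so m(12) = 12.
  α_4 = 11: Horner steps 6 → 4 → 1, so m(11) = 1.
  α_5 = 5: Horner steps 6 → 7 → 5, so m(5) = 5.
Codeword c = [1, 2, 12, 1, 5] ∈ F_13^5.


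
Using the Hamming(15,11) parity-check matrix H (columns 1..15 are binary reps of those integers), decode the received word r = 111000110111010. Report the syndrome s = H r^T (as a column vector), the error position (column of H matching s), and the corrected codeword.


s = (1, 1, 0, 0)^T, error position = 12, corrected codeword c = 111000110110010

Compute s = H r^T mod 2 one row at a time:
  s_1 = 1 + 0 + 1 + 1 + 1 + 0 + 1 + 0 = 5 ≡ 1 (mod 2).
  s_2 = 0 + 0 + 0 + 1 + 1 + 0 + 1 + 0 = 3 ≡ 1 (mod 2).
  s_3 = 1 + 1 + 0 + 1 + 1 + 1 + 1 + 0 = 6 ≡ 0 (mod 2).
  s_4 = 1 + 1 + 0 + 1 + 0 + 1 + 0 + 0 = 4 ≡ 0 (mod 2).
s = (1, 1, 0, 0)^T — this equals column 12 of H (binary 1100), so error is at position 12.
Correct: flip bit 12 of r = 111000110111010 to get c = 111000110110010.


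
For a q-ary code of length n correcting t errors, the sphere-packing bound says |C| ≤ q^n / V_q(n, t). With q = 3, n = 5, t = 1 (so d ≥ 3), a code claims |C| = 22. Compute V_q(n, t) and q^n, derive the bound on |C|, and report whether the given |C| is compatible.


V_q(n, t) = 11, q^n = 243, Hamming bound = 22, |C| = 22 ≤ bound (satisfied).

Step 1: Compute V_q(n, t) = Σ_{j=0}^1 C(n, j) (q−1)^j.
  j = 0: C(5,0)·(2)^0 = 1·1 = 1.
  j = 1: C(5,1)·(2)^1 = 5·2 = 10.
  V_q(n, t) = 1 + 10 = 11.
Step 2: q^n = 3^5 = 243.
Step 3: Hamming bound ⌊q^n / V_q(n,t)⌋ = ⌊243/11⌋ = 22.
Step 4: Compare |C| = 22 to 22: satisfied.
The claimed |C| lies at the Hamming bound (tight).


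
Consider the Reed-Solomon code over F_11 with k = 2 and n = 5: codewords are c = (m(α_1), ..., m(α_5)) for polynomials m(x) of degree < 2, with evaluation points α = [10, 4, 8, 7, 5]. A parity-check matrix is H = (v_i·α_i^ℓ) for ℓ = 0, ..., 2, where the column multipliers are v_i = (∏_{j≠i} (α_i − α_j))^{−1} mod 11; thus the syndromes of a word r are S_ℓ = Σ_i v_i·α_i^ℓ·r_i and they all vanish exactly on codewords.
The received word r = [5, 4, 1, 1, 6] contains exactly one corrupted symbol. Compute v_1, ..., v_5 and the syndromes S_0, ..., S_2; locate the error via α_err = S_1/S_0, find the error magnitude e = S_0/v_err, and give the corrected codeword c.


S = (5, 2, 3), error at position 4, error magnitude e = 2, c = [5, 4, 1, 10, 6].

Step 1: column multipliers v_i = (∏_{j≠i}(α_i − α_j))^{−1} mod 11.
  i = 1 (α = 10): (10−4)(10−8)(10−7)(10−5) = 6·2·3·5 = 180 ≡ 4, so v_1 = 4^{−1} = 3 (mod 11).
  i = 2 (α = 4): (4−10)(4−8)(4−7)(4−5) = (−6)·(−4)·(−3)·(−1) = 72 ≡ 6, so v_2 = 6^{−1} = 2 (mod 11).
  i = 3 (α = 8): (8−10)(8−4)(8−7)(8−5) = (−2)·4·1·3 = −24 ≡ 9, so v_3 = 9^{−1} = 5 (mod 11).
  i = 4 (α = 7): (7−10)(7−4)(7−8)(7−5) = (−3)·3·(−1)·2 = 18 ≡ 7, so v_4 = 7^{−1} = 8 (mod 11).
  i = 5 (α = 5): (5−10)(5−4)(5−8)(5−7) = (−5)·1·(−3)·(−2) = −30 ≡ 3, so v_5 = 3^{−1} = 4 (mod 11).
  v = [3, 2, 5, 8, 4].
Step 2: syndromes of r = [5, 4, 1, 1, 6] (all sums mod 11).
  S_0 = Σ v_i r_i = 3·5 + 2·4 + 5·1 + 8·1 + 4·6 = 60 ≡ 5.
  S_1 = Σ v_i α_i r_i = 3·10·5 + 2·4·4 + 5·8·1 + 8·7·1 + 4·5·6 = 398 ≡ 2.
  α_i^2 mod 11 = [1, 5, 9, 5, 3].
  S_2 = Σ v_i α_i^2 r_i = 3·1·5 + 2·5·4 + 5·9·1 + 8·5·1 + 4·3·6 = 212 ≡ 3.
  S = (5, 2, 3) ≠ 0, so r is not a codeword (an error is present).
Step 3: locate the error. For a single error e at position i, S_ℓ = v_i·e·α_i^ℓ, so α_err = S_1/S_0.
  S_0^{−1} = 5^{−1} = 9 (mod 11), so α_err = 2·9 = 18 ≡ 7 = α_4. Error position i = 4.
  Consistency check: S_2/S_1 = 3·6 = 18 ≡ 7 = α_err ✓ (single-error assumption holds).
Step 4: error magnitude e = S_0/v_4 = S_0·∏_{j≠4}(α_4 − α_j) = 5·7 = 35 ≡ 2 (mod 11).
Step 5: correct position 4: c_4 = r_4 − e = 1 − 2 ≡ 10 (mod 11). Hence c = [5, 4, 1, 10, 6].
  Check: interpolating c through the α_i gives m(x) = 7 + 2·x (degree < 2) with m(α_i) = c_i for every i, so c is indeed a codeword.


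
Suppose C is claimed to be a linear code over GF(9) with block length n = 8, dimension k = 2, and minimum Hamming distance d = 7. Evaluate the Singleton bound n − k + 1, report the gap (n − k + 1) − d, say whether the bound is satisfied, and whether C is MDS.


Singleton RHS = n − k + 1 = 7, slack = 0, bound satisfied, MDS.

Singleton bound: d ≤ n − k + 1.
Here n = 8, k = 2, so n − k + 1 = 7.
Given d = 7, check d ≤ 7: YES.
Slack = (n − k + 1) − d = 0.
The code is MDS (slack = 0).
Description: the claimed parameters are [8, 2, 7]_9; such a code would be MDS (meets Singleton bound).


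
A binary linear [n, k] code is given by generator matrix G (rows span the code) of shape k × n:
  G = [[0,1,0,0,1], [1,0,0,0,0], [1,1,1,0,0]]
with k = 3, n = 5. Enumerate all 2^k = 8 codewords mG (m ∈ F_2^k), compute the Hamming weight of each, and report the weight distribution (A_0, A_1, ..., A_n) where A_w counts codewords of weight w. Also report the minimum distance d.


Weight distribution: A_0 = 1, A_1 = 1, A_2 = 3, A_3 = 3. Minimum distance d = 1.

Enumerate all 2^3 = 8 messages m ∈ F_2^3.
For each, compute codeword c = mG in F_2^5, then tally its weight.
  m = 000 → c = 00000, weight = 0.
  m = 100 → c = 01001, weight = 2.
  m = 010 → c = 10000, weight = 1.
  m = 110 → c = 11001, weight = 3.
  m = 001 → c = 11100, weight = 3.
  m = 101 → c = 10101, weight = 3.
  m = 011 → c = 01100, weight = 2.
  m = 111 → c = 00101, weight = 2.
Tally weights:
  weight 0: 1 codewords.
  weight 1: 1 codewords.
  weight 2: 3 codewords.
  weight 3: 3 codewords.
Minimum distance d = smallest w > 0 with A_w > 0 = 1.
Sanity: Σ A_w = 8 = 2^3 = 8 ✓.


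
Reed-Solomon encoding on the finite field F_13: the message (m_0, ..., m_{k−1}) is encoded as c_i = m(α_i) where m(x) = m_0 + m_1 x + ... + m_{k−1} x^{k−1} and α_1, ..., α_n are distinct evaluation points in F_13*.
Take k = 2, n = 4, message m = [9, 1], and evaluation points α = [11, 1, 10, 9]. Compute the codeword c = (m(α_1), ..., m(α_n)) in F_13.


c = [7, 10, 6, 5]

Message polynomial: m(x) = 9 + 1·x (mod 13).
For each evaluation point α_i, compute m(α_i) mod 13:
  α_1 = 11: Horner steps 1 → 7, so m(11) = 7.
  α_2 = 1: Horner steps 1 → 10, so m(1) = 10.
  α_3 = 10: Horner steps 1 → 6, so m(10) = 6.
  α_4 = 9: Horner steps 1 → 5, so m(9) = 5.
Codeword c = [7, 10, 6, 5] ∈ F_13^4.


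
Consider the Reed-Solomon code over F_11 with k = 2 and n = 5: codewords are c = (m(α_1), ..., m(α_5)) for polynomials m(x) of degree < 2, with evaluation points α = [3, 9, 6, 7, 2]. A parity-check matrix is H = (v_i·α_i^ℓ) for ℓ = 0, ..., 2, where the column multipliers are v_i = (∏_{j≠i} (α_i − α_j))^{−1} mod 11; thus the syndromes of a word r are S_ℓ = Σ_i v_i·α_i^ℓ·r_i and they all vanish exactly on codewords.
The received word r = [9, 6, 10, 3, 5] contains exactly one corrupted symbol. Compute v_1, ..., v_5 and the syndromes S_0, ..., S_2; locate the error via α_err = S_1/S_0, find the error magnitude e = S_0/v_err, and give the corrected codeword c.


S = (5, 1, 9), error at position 2, error magnitude e = 6, c = [9, 0, 10, 3, 5].

Step 1: column multipliers v_i = (∏_{j≠i}(α_i − α_j))^{−1} mod 11.
  i = 1 (α = 3): (3−9)(3−6)(3−7)(3−2) = (−6)·(−3)·(−4)·1 = −72 ≡ 5, so v_1 = 5^{−1} = 9 (mod 11).
  i = 2 (α = 9): (9−3)(9−6)(9−7)(9−2) = 6·3·2·7 = 252 ≡ 10, so v_2 = 10^{−1} = 10 (mod 11).
  i = 3 (α = 6): (6−3)(6−9)(6−7)(6−2) = 3·(−3)·(−1)·4 = 36 ≡ 3, so v_3 = 3^{−1} = 4 (mod 11).
  i = 4 (α = 7): (7−3)(7−9)(7−6)(7−2) = 4·(−2)·1·5 = −40 ≡ 4, so v_4 = 4^{−1} = 3 (mod 11).
  i = 5 (α = 2): (2−3)(2−9)(2−6)(2−7) = (−1)·(−7)·(−4)·(−5) = 140 ≡ 8, so v_5 = 8^{−1} = 7 (mod 11).
  v = [9, 10, 4, 3, 7].
Step 2: syndromes of r = [9, 6, 10, 3, 5] (all sums mod 11).
  S_0 = Σ v_i r_i = 9·9 + 10·6 + 4·10 + 3·3 + 7·5 = 225 ≡ 5.
  S_1 = Σ v_i α_i r_i = 9·3·9 + 10·9·6 + 4·6·10 + 3·7·3 + 7·2·5 = 1156 ≡ 1.
  α_i^2 mod 11 = [9, 4, 3, 5, 4].
  S_2 = Σ v_i α_i^2 r_i = 9·9·9 + 10·4·6 + 4·3·10 + 3·5·3 + 7·4·5 = 1274 ≡ 9.
  S = (5, 1, 9) ≠ 0, so r is not a codeword (an error is present).
Step 3: locate the error. For a single error e at position i, S_ℓ = v_i·e·α_i^ℓ, so α_err = S_1/S_0.
  S_0^{−1} = 5^{−1} = 9 (mod 11), so α_err = 1·9 = 9 ≡ 9 = α_2. Error position i = 2.
  Consistency check: S_2/S_1 = 9·1 = 9 ≡ 9 = α_err ✓ (single-error assumption holds).
Step 4: error magnitude e = S_0/v_2 = S_0·∏_{j≠2}(α_2 − α_j) = 5·10 = 50 ≡ 6 (mod 11).
Step 5: correct position 2: c_2 = r_2 − e = 6 − 6 ≡ 0 (mod 11). Hence c = [9, 0, 10, 3, 5].
  Check: interpolating c through the α_i gives m(x) = 8 + 4·x (degree < 2) with m(α_i) = c_i for every i, so c is indeed a codeword.


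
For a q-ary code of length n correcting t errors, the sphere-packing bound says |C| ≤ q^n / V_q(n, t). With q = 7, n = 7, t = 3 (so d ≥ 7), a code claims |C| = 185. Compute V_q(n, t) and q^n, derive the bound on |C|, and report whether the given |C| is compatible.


V_q(n, t) = 8359, q^n = 823543, Hamming bound = 98, |C| = 185 > bound (violated).

Step 1: Compute V_q(n, t) = Σ_{j=0}^3 C(n, j) (q−1)^j.
  j = 0: C(7,0)·(6)^0 = 1·1 = 1.
  j = 1: C(7,1)·(6)^1 = 7·6 = 42.
  j = 2: C(7,2)·(6)^2 = 21·36 = 756.
  j = 3: C(7,3)·(6)^3 = 35·216 = 7560.
  V_q(n, t) = 1 + 42 + 756 + 7560 = 8359.
Step 2: q^n = 7^7 = 823543.
Step 3: Hamming bound ⌊q^n / V_q(n,t)⌋ = ⌊823543/8359⌋ = 98.
Step 4: Compare |C| = 185 to 98: violated.
The claimed |C| lies above the Hamming bound, so no 7-ary code of length 7 with d ≥ 7 can have 185 codewords.


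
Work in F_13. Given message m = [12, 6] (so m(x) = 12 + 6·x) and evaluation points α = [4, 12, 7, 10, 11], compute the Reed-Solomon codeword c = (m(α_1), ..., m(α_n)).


c = [10, 6, 2, 7, 0]

Message polynomial: m(x) = 12 + 6·x (mod 13).
For each evaluation point α_i, compute m(α_i) mod 13:
  α_1 = 4: Horner steps 6 → 10, so m(4) = 10.
  α_2 = 12: Horner steps 6 → 6, so m(12) = 6.
  α_3 = 7: Horner steps 6 → 2, so m(7) = 2.
  α_4 = 10: Horner steps 6 → 7, so m(10) = 7.
  α_5 = 11: Horner steps 6 → 0, so m(11) = 0.
Codeword c = [10, 6, 2, 7, 0] ∈ F_13^5.


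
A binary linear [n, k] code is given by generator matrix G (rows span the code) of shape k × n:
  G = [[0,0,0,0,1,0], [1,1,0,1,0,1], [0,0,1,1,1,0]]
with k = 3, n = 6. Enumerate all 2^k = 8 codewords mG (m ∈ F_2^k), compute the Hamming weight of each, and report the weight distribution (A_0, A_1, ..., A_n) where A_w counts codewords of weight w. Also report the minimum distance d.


Weight distribution: A_0 = 1, A_1 = 1, A_2 = 1, A_3 = 1, A_4 = 2, A_5 = 2. Minimum distance d = 1.

Enumerate all 2^3 = 8 messages m ∈ F_2^3.
For each, compute codeword c = mG in F_2^6, then tally its weight.
  m = 000 → c = 000000, weight = 0.
  m = 100 → c = 000010, weight = 1.
  m = 010 → c = 110101, weight = 4.
  m = 110 → c = 110111, weight = 5.
  m = 001 → c = 001110, weight = 3.
  m = 101 → c = 001100, weight = 2.
  m = 011 → c = 111011, weight = 5.
  m = 111 → c = 111001, weight = 4.
Tally weights:
  weight 0: 1 codewords.
  weight 1: 1 codewords.
  weight 2: 1 codewords.
  weight 3: 1 codewords.
  weight 4: 2 codewords.
  weight 5: 2 codewords.
Minimum distance d = smallest w > 0 with A_w > 0 = 1.
Sanity: Σ A_w = 8 = 2^3 = 8 ✓.


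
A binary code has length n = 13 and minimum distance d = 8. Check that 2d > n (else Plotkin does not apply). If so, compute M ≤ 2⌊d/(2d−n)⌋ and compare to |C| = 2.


Plotkin bound M ≤ 4; given |C| = 2 ≤ bound (satisfied).

Check applicability: 2d = 16, n = 13.
2d − n = 3 > 0, so Plotkin applies.
Compute d/(2d−n) = 8/3 ≈ 2.6667.
⌊d/(2d−n)⌋ = 2.
Plotkin bound: M ≤ 2·2 = 4.
Given |C| = 2, check: satisfied.
This |C| is below the Plotkin bound.


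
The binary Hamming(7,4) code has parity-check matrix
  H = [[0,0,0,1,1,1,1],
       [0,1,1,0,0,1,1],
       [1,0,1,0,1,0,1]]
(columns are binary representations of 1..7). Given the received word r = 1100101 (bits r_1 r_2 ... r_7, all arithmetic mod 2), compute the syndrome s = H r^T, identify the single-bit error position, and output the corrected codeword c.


s = (0, 0, 1)^T, error position = 1, corrected codeword c = 0100101

Compute s = H r^T mod 2 one row at a time:
  s_1 = 0 + 1 + 0 + 1 = 2 ≡ 0 (mod 2).
  s_2 = 1 + 0 + 0 + 1 = 2 ≡ 0 (mod 2).
  s_3 = 1 + 0 + 1 + 1 = 3 ≡ 1 (mod 2).
s = (0, 0, 1)^T — this equals column 1 of H (binary 001), so error is at position 1.
Correct: flip bit 1 of r = 1100101 to get c = 0100101.


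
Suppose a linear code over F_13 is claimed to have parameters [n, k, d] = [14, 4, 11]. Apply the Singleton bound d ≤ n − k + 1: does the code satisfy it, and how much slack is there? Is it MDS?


Singleton RHS = n − k + 1 = 11, slack = 0, bound satisfied, MDS.

Singleton bound: d ≤ n − k + 1.
Here n = 14, k = 4, so n − k + 1 = 11.
Given d = 11, check d ≤ 11: YES.
Slack = (n − k + 1) − d = 0.
The code is MDS (slack = 0).
Description: the claimed parameters are [14, 4, 11]_13; such a code would be MDS (meets Singleton bound).


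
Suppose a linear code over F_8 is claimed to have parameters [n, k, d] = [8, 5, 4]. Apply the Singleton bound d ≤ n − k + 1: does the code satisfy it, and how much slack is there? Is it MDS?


Singleton RHS = n − k + 1 = 4, slack = 0, bound satisfied, MDS.

Singleton bound: d ≤ n − k + 1.
Here n = 8, k = 5, so n − k + 1 = 4.
Given d = 4, check d ≤ 4: YES.
Slack = (n − k + 1) − d = 0.
The code is MDS (slack = 0).
Description: the claimed parameters are [8, 5, 4]_8; such a code would be MDS (meets Singleton bound).


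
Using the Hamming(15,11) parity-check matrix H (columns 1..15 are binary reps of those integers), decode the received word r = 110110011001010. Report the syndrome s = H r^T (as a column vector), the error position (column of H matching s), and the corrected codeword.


s = (0, 0, 0, 1)^T, error position = 1, corrected codeword c = 010110011001010

Compute s = H r^T mod 2 one row at a time:
  s_1 = 1 + 1 + 0 + 0 + 1 + 0 + 1 + 0 = 4 ≡ 0 (mod 2).
  s_2 = 1 + 1 + 0 + 0 + 1 + 0 + 1 + 0 = 4 ≡ 0 (mod 2).
  s_3 = 1 + 0 + 0 + 0 + 0 + 0 + 1 + 0 = 2 ≡ 0 (mod 2).
  s_4 = 1 + 0 + 1 + 0 + 1 + 0 + 0 + 0 = 3 ≡ 1 (mod 2).
s = (0, 0, 0, 1)^T — this equals column 1 of H (binary 0001), so error is at position 1.
Correct: flip bit 1 of r = 110110011001010 to get c = 010110011001010.


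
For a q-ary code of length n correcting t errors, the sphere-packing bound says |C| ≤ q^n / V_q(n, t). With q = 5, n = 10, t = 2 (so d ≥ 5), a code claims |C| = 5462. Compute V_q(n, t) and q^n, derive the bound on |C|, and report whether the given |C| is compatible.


V_q(n, t) = 761, q^n = 9765625, Hamming bound = 12832, |C| = 5462 ≤ bound (satisfied).

Step 1: Compute V_q(n, t) = Σ_{j=0}^2 C(n, j) (q−1)^j.
  j = 0: C(10,0)·(4)^0 = 1·1 = 1.
  j = 1: C(10,1)·(4)^1 = 10·4 = 40.
  j = 2: C(10,2)·(4)^2 = 45·16 = 720.
  V_q(n, t) = 1 + 40 + 720 = 761.
Step 2: q^n = 5^10 = 9765625.
Step 3: Hamming bound ⌊q^n / V_q(n,t)⌋ = ⌊9765625/761⌋ = 12832.
Step 4: Compare |C| = 5462 to 12832: satisfied.
The claimed |C| lies below the Hamming bound.
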